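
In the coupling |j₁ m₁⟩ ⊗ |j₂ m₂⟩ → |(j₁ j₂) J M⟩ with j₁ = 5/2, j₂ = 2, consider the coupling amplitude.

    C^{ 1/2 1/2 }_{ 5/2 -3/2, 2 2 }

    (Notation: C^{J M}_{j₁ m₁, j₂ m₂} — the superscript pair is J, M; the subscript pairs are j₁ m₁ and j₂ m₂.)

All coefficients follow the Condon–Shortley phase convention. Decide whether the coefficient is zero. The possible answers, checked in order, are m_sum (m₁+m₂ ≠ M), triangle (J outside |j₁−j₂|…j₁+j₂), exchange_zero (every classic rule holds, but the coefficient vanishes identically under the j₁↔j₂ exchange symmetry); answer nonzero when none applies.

nonzero

m-sum: m₁+m₂ = -3/2+2 = 1/2, M = 1/2  ✓
triangle: |j₁−j₂| = 1/2 ≤ J = 1/2 ≤ j₁+j₂ = 9/2  ✓
exchange: j₁≠j₂ or m₁≠m₂ — the exchange symmetry imposes no constraint here
value check: CG = +√(1/15) = +0.258199 ≠ 0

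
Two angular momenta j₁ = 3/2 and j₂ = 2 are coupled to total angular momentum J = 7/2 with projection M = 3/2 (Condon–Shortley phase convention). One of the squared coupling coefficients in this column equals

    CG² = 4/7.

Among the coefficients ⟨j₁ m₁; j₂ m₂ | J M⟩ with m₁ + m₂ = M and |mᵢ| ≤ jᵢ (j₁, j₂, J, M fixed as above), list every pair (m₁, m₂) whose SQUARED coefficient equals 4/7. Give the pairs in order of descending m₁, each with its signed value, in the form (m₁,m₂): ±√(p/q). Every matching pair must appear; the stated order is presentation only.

(1/2,1): +√(4/7)

Admissible pairs with m₁+m₂ = M = 3/2: (-1/2,2), (1/2,1), (3/2,0)
  (m₁,m₂)=(3/2,0): CG² = 2/7, CG = +√(2/7)
  (m₁,m₂)=(1/2,1): CG² = 4/7, CG = +√(4/7)   ← matches the target
  (m₁,m₂)=(-1/2,2): CG² = 1/7, CG = +√(1/7)
Pairs with CG² = 4/7: (1/2,1): +√(4/7)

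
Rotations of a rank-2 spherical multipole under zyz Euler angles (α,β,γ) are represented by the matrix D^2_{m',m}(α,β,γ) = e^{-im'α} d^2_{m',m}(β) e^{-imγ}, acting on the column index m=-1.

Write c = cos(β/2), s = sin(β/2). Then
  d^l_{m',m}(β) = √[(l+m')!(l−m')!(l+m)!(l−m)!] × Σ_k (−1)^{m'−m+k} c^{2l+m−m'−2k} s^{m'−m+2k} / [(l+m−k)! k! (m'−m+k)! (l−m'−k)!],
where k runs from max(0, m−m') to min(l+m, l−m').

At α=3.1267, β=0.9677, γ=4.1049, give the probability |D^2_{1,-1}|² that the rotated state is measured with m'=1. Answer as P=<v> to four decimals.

Split into d^2_{1,-1}(β=0.9677) × two z-phases.
c=cos(0.967700/2)=0.885211, s=sin(0.967700/2)=0.465191; N=√[6·1·1·6]=6.000000
The bounds max(0,m−m')=0 and min(l+m,l−m')=1 give 2 terms
  k=0: (−1)^2·6.0000/(2)·0.8852^2·0.4652^2 = +0.508717
  k=1: (−1)^3·6.0000/(6)·0.8852^0·0.4652^4 = -0.046830
d^2_{1,-1}(0.9677) = +0.508717 -0.046830 = +0.461887
|D^2_{1,-1}|² = |d^2_{1,-1}(β)|² = (+0.461887)² = 0.213340 (the z-rotation phases have unit modulus)

P=0.2133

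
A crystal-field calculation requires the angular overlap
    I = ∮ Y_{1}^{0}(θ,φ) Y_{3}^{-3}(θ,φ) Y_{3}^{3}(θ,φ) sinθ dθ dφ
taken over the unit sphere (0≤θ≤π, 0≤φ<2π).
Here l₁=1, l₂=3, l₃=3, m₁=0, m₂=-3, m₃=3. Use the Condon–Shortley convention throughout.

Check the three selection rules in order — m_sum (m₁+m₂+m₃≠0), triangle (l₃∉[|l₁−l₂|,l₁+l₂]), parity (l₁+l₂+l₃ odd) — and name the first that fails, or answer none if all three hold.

parity

m₁+m₂+m₃ = 0 − 3 + 3 = 0  ✓
triangle: |1−3|=2 ≤ l₃=3 ≤ 1+3=4  ✓
parity: l₁+l₂+l₃ = 7 is odd  ✗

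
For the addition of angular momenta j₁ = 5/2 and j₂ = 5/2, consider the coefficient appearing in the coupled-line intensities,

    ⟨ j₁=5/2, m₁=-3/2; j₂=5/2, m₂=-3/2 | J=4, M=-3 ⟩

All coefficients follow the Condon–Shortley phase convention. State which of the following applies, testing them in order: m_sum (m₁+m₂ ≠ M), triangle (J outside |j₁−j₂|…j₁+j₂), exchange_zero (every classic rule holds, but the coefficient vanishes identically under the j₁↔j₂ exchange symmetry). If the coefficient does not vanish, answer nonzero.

exchange_zero

m-sum: m₁+m₂ = -3/2+(-3/2) = -3, M = -3  ✓
triangle: |j₁−j₂| = 0 ≤ J = 4 ≤ j₁+j₂ = 5  ✓
exchange: j₁=j₂ and m₁=m₂, and (−1)^(j₁+j₂−J) = (−1)^1 = −1 forces ⟨j₁m₁;j₂m₂|JM⟩ = −⟨j₂m₂;j₁m₁|JM⟩ = −⟨j₁m₁;j₂m₂|JM⟩ ⇒ the coefficient vanishes identically
Racah sum check: Σ_k collapses to 0 ⇒ CG = 0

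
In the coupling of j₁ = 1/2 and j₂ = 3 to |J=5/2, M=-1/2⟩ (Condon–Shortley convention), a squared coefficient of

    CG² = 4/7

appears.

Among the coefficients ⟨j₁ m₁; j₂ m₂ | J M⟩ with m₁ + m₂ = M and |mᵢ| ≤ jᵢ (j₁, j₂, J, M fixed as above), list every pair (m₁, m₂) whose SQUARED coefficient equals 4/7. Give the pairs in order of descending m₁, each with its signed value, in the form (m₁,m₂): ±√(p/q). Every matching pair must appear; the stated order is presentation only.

(1/2,-1): +√(4/7)

Admissible pairs with m₁+m₂ = M = -1/2: (-1/2,0), (1/2,-1)
  (m₁,m₂)=(1/2,-1): CG² = 4/7, CG = +√(4/7)   ← matches the target
  (m₁,m₂)=(-1/2,0): CG² = 3/7, CG = −√(3/7)
Pairs with CG² = 4/7: (1/2,-1): +√(4/7)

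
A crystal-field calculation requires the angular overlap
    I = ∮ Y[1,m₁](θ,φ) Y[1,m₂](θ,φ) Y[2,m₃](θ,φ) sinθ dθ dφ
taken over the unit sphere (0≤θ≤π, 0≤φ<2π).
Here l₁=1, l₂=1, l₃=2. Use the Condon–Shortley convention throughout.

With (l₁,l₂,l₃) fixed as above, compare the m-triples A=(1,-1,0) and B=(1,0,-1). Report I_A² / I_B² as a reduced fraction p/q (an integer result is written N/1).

1/3

l's match ⇒ only the (l;m) 3-j factors differ between A and B.
A: triangle coeff Δ(1,1,2) = 1/30; Σ_t [0,0]: t=0:+1/4 = 1/4; (3j)²=1/30 [(1 1 2; 1 -1 0)], sign=+1
B: triangle coeff Δ(1,1,2) = 1/30; Σ_t [0,0]: t=0:+1/2 = 1/2; (3j)²=1/10 [(1 1 2; 1 0 -1)], sign=-1
I_A²/I_B² = (1/30)/(1/10) = 1/3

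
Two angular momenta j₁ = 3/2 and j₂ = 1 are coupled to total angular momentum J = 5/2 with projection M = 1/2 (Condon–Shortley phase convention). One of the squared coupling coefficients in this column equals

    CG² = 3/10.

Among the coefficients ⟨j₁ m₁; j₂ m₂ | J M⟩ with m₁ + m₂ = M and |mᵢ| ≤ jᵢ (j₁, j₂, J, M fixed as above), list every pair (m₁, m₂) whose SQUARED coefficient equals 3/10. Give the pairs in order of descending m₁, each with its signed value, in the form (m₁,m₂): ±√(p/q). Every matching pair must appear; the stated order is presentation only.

(-1/2,1): +√(3/10)

Admissible pairs with m₁+m₂ = M = 1/2: (-1/2,1), (1/2,0), (3/2,-1)
  (m₁,m₂)=(3/2,-1): CG² = 1/10, CG = +√(1/10)
  (m₁,m₂)=(1/2,0): CG² = 3/5, CG = +√(3/5)
  (m₁,m₂)=(-1/2,1): CG² = 3/10, CG = +√(3/10)   ← matches the target
Pairs with CG² = 3/10: (-1/2,1): +√(3/10)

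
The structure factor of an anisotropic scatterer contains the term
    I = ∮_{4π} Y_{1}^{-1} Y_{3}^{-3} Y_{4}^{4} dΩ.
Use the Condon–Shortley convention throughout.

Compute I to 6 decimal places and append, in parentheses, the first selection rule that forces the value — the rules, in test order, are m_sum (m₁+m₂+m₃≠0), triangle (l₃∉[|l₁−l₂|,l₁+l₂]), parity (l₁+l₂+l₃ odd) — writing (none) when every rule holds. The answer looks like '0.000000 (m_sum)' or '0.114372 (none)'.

0.325735 (none)

Rules hold: Σm=0, L=8 even, 2≤4≤4.
N = 3·7·9 = 189
Δ = 0!·2!·6!/9! = 1/252
Racah Σ t=0..0: t=0:+1/36 = 1/36
⇒ 3j(1 3 4; 0 0 0)² = 4/63, sgn +1
Racah Σ t=0..0: t=0:+1/1440 = 1/1440
⇒ 3j(1 3 4; -1 -3 4)² = 1/9, sgn +1
4πI² = N·(3j₀)²·(3jₘ)² = 4/3
I = +1·√(1.33333/4π) = 0.32573501
No selection rule forces the value: the integral is nonzero (none).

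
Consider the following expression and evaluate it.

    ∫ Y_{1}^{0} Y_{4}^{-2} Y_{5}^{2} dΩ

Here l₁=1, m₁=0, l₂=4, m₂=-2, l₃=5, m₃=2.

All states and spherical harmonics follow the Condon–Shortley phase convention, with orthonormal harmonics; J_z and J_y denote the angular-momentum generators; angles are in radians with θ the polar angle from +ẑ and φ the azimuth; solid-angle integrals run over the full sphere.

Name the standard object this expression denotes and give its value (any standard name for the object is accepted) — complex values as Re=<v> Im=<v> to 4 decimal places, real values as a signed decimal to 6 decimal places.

Gaunt coefficient, +0.225034

This is a Gaunt coefficient — the integral of a triple product of spherical harmonics over the sphere.
m-sum 0 ✓  L=10 even ✓  3≤5≤5 ✓
Π(2lᵢ+1) = 3×9×11 = 297
triangle coeff Δ(1,4,5) = 1/495
Σ_t [0,0]: t=0:+1/576 = 1/576
(3j)²=5/99 [(1 4 5; 0 0 0)], sign=-1
Σ_t [0,0]: t=0:+1/1440 = 1/1440
(3j)²=7/165 [(1 4 5; 0 -2 2)], sign=-1
⇒ 4πI² = 7/11
I = (+1)√(7/11/(4π)) = 0.22503380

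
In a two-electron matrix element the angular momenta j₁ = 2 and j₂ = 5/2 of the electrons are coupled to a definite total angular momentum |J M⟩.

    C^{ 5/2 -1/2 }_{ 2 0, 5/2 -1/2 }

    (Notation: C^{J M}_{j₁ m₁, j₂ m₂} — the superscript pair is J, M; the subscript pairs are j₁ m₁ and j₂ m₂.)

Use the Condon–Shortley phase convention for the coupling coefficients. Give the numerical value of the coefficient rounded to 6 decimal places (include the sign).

√[6·2!2!3!/8! · 2!2!2!3!2!3!] = √(72/35)
  +(−1)^0/∏(0,2,2,2,0,1)! = 1/8  (running 1/8)
  +(−1)^1/∏(1,1,1,1,1,2)! = -1/2  (running -3/8)
  +(−1)^2/∏(2,0,0,0,2,3)! = 1/24  (running -1/3)
⟨..|..⟩ = √(72/35)·(-1/3) = -0.478091

−√(8/35) = -0.478091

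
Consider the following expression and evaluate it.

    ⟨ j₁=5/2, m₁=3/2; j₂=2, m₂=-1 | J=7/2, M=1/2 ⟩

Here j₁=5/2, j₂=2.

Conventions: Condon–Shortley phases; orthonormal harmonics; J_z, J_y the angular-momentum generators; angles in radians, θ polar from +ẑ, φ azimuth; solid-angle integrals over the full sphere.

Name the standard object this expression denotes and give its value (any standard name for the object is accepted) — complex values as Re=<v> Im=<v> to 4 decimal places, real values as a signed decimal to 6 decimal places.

Clebsch–Gordan coefficient, +√(121/315) ≈ +0.619780

This is a Clebsch–Gordan (vector-coupling) coefficient.
triangle: 1!*4!*3!/9! = 144/362880
(j±m)!: 4!*1!*1!*3!*4!*3! = 20736
prefactor² = (2J+1)*Δ*N² = 2304/35
  k=0: +1/(0!*1!*1!*1!*3!*2!) = 1/12
  k=1: −1/(1!*0!*0!*0!*4!*3!) = -1/144
Σ = 11/144  ⇒  CG² = 2304/35*(11/144)² = 121/315
CG = +√(121/315) = +0.619780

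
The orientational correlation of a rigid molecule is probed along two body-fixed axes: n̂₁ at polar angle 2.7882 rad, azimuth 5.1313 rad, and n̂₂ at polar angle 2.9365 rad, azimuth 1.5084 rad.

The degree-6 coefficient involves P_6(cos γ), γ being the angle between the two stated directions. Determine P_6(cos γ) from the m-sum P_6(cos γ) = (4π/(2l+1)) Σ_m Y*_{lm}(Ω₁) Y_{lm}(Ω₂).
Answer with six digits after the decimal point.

Expand P_6 via completeness: Σ_{m} conj(Y_{6,m}) at Ω₁ times Y_{6,m} at Ω₂ —
  m=-6: (0.00067 - 0.00049j) × (-0.00003 - 0.00001j) = -0.00000 + 0.00000j  (running Σ = -0.00000 + 0.00000j)
  m=-5: (-0.00675 - 0.00390j) × (-0.00018 + 0.00055j) = 0.00000 - 0.00000j  (running Σ = 0.00000 - 0.00000j)
  m=-4: (-0.00465 + 0.04420j) × (0.00568 + 0.00145j) = -0.00009 + 0.00024j  (running Σ = -0.00009 + 0.00024j)
  m=-3: (0.16100 - 0.05230j) × (0.00756 - 0.03993j) = -0.00087 - 0.00682j  (running Σ = -0.00096 - 0.00658j)
  m=-2: (-0.27991 - 0.31091j) × (-0.18853 - 0.02365j) = 0.04542 + 0.06524j  (running Σ = 0.04446 + 0.05865j)
  m=-1: (-0.22644 + 0.50855j) × (-0.03362 + 0.53811j) = -0.26604 - 0.13895j  (running Σ = -0.22158 - 0.08029j)
  m=0: (0.05746 + 0.00000j) × (0.61444 + 0.00000j) = 0.03530 + 0.00000j  (running Σ = -0.18628 - 0.08029j)
  m=1: (0.22644 + 0.50855j) × (0.03362 + 0.53811j) = -0.26604 + 0.13895j  (running Σ = -0.45232 + 0.05865j)
  m=2: (-0.27991 + 0.31091j) × (-0.18853 + 0.02365j) = 0.04542 - 0.06524j  (running Σ = -0.40690 - 0.00658j)
  m=3: (-0.16100 - 0.05230j) × (-0.00756 - 0.03993j) = -0.00087 + 0.00682j  (running Σ = -0.40777 + 0.00024j)
  m=4: (-0.00465 - 0.04420j) × (0.00568 - 0.00145j) = -0.00009 - 0.00024j  (running Σ = -0.40786 - 0.00000j)
  m=5: (0.00675 - 0.00390j) × (0.00018 + 0.00055j) = 0.00000 + 0.00000j  (running Σ = -0.40785 + 0.00000j)
  m=6: (0.00067 + 0.00049j) × (-0.00003 + 0.00001j) = -0.00000 - 0.00000j  (running Σ = -0.40785 + 0.00000j)
Accumulated sum -0.40785 + 0.00000j; after 4π/(2l+1) scaling, -0.39425 + 0.00000j ⇒ P_6 = -0.394249

-0.394249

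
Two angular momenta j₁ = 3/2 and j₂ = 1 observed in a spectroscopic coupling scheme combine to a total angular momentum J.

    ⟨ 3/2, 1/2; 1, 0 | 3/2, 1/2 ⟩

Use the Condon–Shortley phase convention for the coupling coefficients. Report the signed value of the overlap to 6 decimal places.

+0.258199

triangle: 1!·2!·1!/5! = 2/120
(j±m)!: 2!·1!·1!·1!·2!·1! = 4
prefactor² = (2J+1)·Δ·N² = 4/15
  k=0: +1/(0!·1!·1!·1!·1!·0!) = 1
  k=1: −1/(1!·0!·0!·0!·2!·1!) = -1/2
Σ = 1/2  ⇒  CG² = 4/15·(1/2)² = 1/15
CG = +√(1/15) = +0.258199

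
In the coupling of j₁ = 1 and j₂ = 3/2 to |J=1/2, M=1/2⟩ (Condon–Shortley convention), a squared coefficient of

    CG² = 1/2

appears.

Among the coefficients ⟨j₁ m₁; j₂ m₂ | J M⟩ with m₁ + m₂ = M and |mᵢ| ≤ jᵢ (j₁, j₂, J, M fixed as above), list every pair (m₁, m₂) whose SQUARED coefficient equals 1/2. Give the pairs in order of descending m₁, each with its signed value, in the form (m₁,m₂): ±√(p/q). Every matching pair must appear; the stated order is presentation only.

(-1,3/2): +√(1/2)

Admissible pairs with m₁+m₂ = M = 1/2: (-1,3/2), (0,1/2), (1,-1/2)
  (m₁,m₂)=(1,-1/2): CG² = 1/6, CG = +√(1/6)
  (m₁,m₂)=(0,1/2): CG² = 1/3, CG = −√(1/3)
  (m₁,m₂)=(-1,3/2): CG² = 1/2, CG = +√(1/2)   ← matches the target
Pairs with CG² = 1/2: (-1,3/2): +√(1/2)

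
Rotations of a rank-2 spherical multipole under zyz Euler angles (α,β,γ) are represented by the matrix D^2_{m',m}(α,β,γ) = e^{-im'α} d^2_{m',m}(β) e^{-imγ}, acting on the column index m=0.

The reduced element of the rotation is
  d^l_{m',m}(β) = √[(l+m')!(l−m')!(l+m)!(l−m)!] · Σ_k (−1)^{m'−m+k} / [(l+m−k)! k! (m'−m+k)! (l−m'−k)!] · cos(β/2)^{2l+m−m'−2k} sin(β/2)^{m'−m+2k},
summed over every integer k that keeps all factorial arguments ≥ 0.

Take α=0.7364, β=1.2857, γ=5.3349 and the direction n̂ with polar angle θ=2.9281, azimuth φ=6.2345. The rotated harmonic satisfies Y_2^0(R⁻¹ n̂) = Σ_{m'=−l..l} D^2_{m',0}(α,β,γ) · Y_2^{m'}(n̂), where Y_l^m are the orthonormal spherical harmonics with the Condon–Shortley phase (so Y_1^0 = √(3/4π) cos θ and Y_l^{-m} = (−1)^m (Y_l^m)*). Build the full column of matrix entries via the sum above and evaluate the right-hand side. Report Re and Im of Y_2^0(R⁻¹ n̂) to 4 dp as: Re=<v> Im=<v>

Need the full column D^2_{m',0} for m'=−2..2 at α=0.7364, β=1.2857, γ=5.3349.
cos(β/2)=0.800390, sin(β/2)=0.599479
d^2_{-2,0}: single k=2 term ⇒ +0.563933;  D = +0.055175+0.561227i
d^2_{-1,0}: k∈[1..2] ⇒ +0.752931 -0.422376 = +0.330555;  D = +0.244905+0.222009i
d^2_{0,0}: k∈[0..2] ⇒ +0.410400 -0.920898 +0.129150 = -0.381348;  D = -0.381348+0.000000i
d^2_{1,0}: k∈[0..1] ⇒ -0.752931 +0.422376 = -0.330555;  D = -0.244905+0.222009i
d^2_{2,0}: single k=0 term ⇒ +0.563933;  D = +0.055175-0.561227i
Y_2^{m'}(θ=2.9281,φ=6.2345) and Σ D·Y over m':
  (+0.0552+0.5612i)·(+0.0173+0.0017i)  (+0.2449+0.2220i)·(-0.1598-0.0078i)  (-0.3813+0.0000i)·(+0.5883+0.0000i)  (-0.2449+0.2220i)·(+0.1598-0.0078i)  (+0.0552-0.5612i)·(+0.0173-0.0017i)
Y_2^0(R⁻¹ n̂) = -0.299142+0.000000i

Re=-0.2991 Im=0.0000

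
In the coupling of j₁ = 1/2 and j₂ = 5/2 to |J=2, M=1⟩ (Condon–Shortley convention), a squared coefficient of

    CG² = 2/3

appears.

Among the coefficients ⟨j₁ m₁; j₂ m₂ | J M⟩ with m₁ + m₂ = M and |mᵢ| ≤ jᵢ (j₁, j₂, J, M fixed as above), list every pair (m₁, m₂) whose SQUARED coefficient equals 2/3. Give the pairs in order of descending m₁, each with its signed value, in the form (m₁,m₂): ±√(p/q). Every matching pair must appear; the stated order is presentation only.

Admissible pairs with m₁+m₂ = M = 1: (-1/2,3/2), (1/2,1/2)
  (m₁,m₂)=(1/2,1/2): CG² = 1/3, CG = +√(1/3)
  (m₁,m₂)=(-1/2,3/2): CG² = 2/3, CG = −√(2/3)   ← matches the target
Pairs with CG² = 2/3: (-1/2,3/2): −√(2/3)

(-1/2,3/2): −√(2/3)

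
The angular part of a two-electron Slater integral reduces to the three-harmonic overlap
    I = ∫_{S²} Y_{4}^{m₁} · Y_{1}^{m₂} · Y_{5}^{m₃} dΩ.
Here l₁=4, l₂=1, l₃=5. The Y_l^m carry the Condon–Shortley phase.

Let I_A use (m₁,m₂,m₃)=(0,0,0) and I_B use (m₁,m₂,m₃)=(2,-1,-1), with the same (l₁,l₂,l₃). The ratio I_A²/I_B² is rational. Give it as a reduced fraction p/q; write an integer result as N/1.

25/6

Shared (l₁,l₂,l₃)=(4,1,5): N and (l;000)² cancel in I_A²/I_B².
A: Δ = 0!·8!·2!/11! = 1/495; Racah Σ t=0..0: t=0:+1/576 = 1/576; ⇒ 3j(4 1 5; 0 0 0)² = 5/99, sgn -1
B: Δ = 0!·8!·2!/11! = 1/495; Racah Σ t=0..0: t=0:+1/2880 = 1/2880; ⇒ 3j(4 1 5; 2 -1 -1)² = 2/165, sgn +1
I_A²/I_B² = (5/99)/(2/165) = 25/6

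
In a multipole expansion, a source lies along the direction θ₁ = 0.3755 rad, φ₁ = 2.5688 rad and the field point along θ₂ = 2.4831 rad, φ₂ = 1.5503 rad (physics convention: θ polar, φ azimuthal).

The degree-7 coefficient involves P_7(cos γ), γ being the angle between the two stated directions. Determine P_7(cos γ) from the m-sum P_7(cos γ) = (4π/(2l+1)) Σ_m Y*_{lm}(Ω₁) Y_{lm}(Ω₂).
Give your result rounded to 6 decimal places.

Term-by-term m-sum for l=7 (normalisation 4π/15 = 0.837758):
  [-7]  conj(Y_{7,-7})(Ω₁) = 0.00029 - 0.00034j ; Y_{7,-7}(Ω₂) = -0.00230 + 0.01590j ; Δ = 0.00000 + 0.00001j
  [-6]  conj(Y_{7,-6})(Ω₁) = -0.00405 + 0.00123j ; Y_{7,-6}(Ω₂) = 0.07711 + 0.00953j ; Δ = -0.00032 + 0.00006j
  [-5]  conj(Y_{7,-5})(Ω₁) = 0.02400 + 0.00684j ; Y_{7,-5}(Ω₂) = 0.02297 - 0.22336j ; Δ = 0.00208 - 0.00520j
  [-4]  conj(Y_{7,-4})(Ω₁) = -0.06722 - 0.07659j ; Y_{7,-4}(Ω₂) = -0.41627 - 0.03420j ; Δ = 0.02536 + 0.03418j
  [-3]  conj(Y_{7,-3})(Ω₁) = 0.04253 + 0.28606j ; Y_{7,-3}(Ω₂) = -0.02753 + 0.44712j ; Δ = -0.12907 + 0.01114j
  [-2]  conj(Y_{7,-2})(Ω₁) = 0.21736 - 0.48000j ; Y_{7,-2}(Ω₂) = 0.09940 + 0.00408j ; Δ = 0.02356 - 0.04683j
  [-1]  conj(Y_{7,-1})(Ω₁) = -0.37759 + 0.24351j ; Y_{7,-1}(Ω₂) = -0.00740 + 0.36099j ; Δ = -0.08511 - 0.13811j
  [+0]  conj(Y_{7,0})(Ω₁) = -0.21281 + 0.00000j ; Y_{7,0}(Ω₂) = 0.22242 + 0.00000j ; Δ = -0.04733 + 0.00000j
  [+1]  conj(Y_{7,1})(Ω₁) = 0.37759 + 0.24351j ; Y_{7,1}(Ω₂) = 0.00740 + 0.36099j ; Δ = -0.08511 + 0.13811j
  [+2]  conj(Y_{7,2})(Ω₁) = 0.21736 + 0.48000j ; Y_{7,2}(Ω₂) = 0.09940 - 0.00408j ; Δ = 0.02356 + 0.04683j
  [+3]  conj(Y_{7,3})(Ω₁) = -0.04253 + 0.28606j ; Y_{7,3}(Ω₂) = 0.02753 + 0.44712j ; Δ = -0.12907 - 0.01114j
  [+4]  conj(Y_{7,4})(Ω₁) = -0.06722 + 0.07659j ; Y_{7,4}(Ω₂) = -0.41627 + 0.03420j ; Δ = 0.02536 - 0.03418j
  [+5]  conj(Y_{7,5})(Ω₁) = -0.02400 + 0.00684j ; Y_{7,5}(Ω₂) = -0.02297 - 0.22336j ; Δ = 0.00208 + 0.00520j
  [+6]  conj(Y_{7,6})(Ω₁) = -0.00405 - 0.00123j ; Y_{7,6}(Ω₂) = 0.07711 - 0.00953j ; Δ = -0.00032 - 0.00006j
  [+7]  conj(Y_{7,7})(Ω₁) = -0.00029 - 0.00034j ; Y_{7,7}(Ω₂) = 0.00230 + 0.01590j ; Δ = 0.00000 - 0.00001j
Accumulated sum -0.37433 - 0.00000j; after 4π/(2l+1) scaling, -0.31360 - 0.00000j ⇒ P_7 = -0.313598

-0.313598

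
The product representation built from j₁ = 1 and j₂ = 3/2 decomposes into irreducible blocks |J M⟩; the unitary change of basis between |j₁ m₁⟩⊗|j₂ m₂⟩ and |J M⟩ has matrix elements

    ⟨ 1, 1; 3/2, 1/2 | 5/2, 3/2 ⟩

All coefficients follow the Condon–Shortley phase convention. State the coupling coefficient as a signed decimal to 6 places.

+√(3/5) = +0.774597

√[6·0!2!3!/6! · 2!0!2!1!4!1!] = √(48/5)
  +(−1)^0/∏(0,0,0,2,2,1)! = 1/4  (running 1/4)
⟨..|..⟩ = √(48/5)·(1/4) = +0.774597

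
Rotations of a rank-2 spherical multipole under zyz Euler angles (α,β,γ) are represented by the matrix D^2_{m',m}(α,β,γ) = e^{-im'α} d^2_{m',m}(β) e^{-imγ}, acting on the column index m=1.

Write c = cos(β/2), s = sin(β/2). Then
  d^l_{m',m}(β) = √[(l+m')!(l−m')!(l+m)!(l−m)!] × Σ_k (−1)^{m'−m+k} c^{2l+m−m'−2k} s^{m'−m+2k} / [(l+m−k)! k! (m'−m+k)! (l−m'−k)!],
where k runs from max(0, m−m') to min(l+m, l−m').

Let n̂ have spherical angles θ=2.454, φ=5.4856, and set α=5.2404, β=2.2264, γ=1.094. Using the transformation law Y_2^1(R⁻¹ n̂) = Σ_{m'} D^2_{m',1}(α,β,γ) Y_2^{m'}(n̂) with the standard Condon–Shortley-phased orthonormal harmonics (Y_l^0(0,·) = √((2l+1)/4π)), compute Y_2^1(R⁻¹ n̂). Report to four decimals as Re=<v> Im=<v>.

Need the full column D^2_{m',1} for m'=−2..2 at α=5.2404, β=2.2264, γ=1.0940.
cos(β/2)=0.441793, sin(β/2)=0.897117
d^2_{-2,1}: single k=3 term ⇒ +0.637964;  D = -0.637504+0.024223i
d^2_{-1,1}: k∈[2..3] ⇒ +0.471256 -0.647734 = -0.176477;  D = +0.094636+0.148957i
d^2_{0,1}: k∈[1..2] ⇒ +0.189488 -0.781343 = -0.591855;  D = -0.271623+0.525845i
d^2_{1,1}: k∈[0..1] ⇒ +0.038096 -0.471256 = -0.433161;  D = -0.432593+0.022174i
d^2_{2,1}: single k=0 term ⇒ -0.154716;  D = -0.084688-0.129480i
Y_2^{m'}(θ=2.454,φ=5.4856) and Σ D·Y over m':
  (-0.6375+0.0242i)·(-0.0038+0.1556i)  (+0.0946+0.1490i)·(-0.2646-0.2712i)  (-0.2716+0.5258i)·(+0.2496+0.0000i)  (-0.4326+0.0222i)·(+0.2646-0.2712i)  (-0.0847-0.1295i)·(-0.0038-0.1556i)
Y_2^1(R⁻¹ n̂) = -0.182101+0.103777i

Re=-0.1821 Im=0.1038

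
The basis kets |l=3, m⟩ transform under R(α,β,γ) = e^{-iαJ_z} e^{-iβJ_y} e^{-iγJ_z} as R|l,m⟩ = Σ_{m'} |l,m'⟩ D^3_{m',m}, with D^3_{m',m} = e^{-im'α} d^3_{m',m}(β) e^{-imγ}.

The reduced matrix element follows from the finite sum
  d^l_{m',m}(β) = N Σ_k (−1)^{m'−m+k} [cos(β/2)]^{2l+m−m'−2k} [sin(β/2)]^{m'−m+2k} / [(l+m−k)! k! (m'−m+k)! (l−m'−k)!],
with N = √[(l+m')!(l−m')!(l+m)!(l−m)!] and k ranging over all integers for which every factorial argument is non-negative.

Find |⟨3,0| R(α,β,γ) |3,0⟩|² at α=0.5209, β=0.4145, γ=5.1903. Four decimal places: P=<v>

P=0.2961

First d^3_{0,0}(β=0.4145), then the phase factors e^{-i(0)α} and e^{-i(0)γ}:
With c≡cos(β/2)=0.978600 and s≡sin(β/2)=0.205770, N=[6·6·6·6]^{1/2}=36.000000
k: max(0,(0)−(0))=0 … min(3+(0),3−(0))=3
  k=0: (−1)^0·36.0000/(36)·0.9786^6·0.2058^0 = +0.878279
  k=1: (−1)^1·36.0000/(4)·0.9786^4·0.2058^2 = -0.349483
  k=2: (−1)^2·36.0000/(4)·0.9786^2·0.2058^4 = +0.015452
  k=3: (−1)^3·36.0000/(36)·0.9786^0·0.2058^6 = -0.000076
d^3_{0,0}(0.4145) = +0.878279 -0.349483 +0.015452 -0.000076 = +0.544172
|D^3_{0,0}|² = |d^3_{0,0}(β)|² = (+0.544172)² = 0.296123 (the z-rotation phases have unit modulus)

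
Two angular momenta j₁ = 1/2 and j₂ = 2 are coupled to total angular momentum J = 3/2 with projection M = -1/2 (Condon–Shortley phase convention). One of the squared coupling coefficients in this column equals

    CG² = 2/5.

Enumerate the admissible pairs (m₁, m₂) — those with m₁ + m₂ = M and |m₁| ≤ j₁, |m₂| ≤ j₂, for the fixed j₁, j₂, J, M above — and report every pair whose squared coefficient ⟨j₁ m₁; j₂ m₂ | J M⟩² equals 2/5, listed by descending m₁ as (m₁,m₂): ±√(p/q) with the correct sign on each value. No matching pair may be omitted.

Admissible pairs with m₁+m₂ = M = -1/2: (-1/2,0), (1/2,-1)
  (m₁,m₂)=(1/2,-1): CG² = 3/5, CG = +√(3/5)
  (m₁,m₂)=(-1/2,0): CG² = 2/5, CG = −√(2/5)   ← matches the target
Pairs with CG² = 2/5: (-1/2,0): −√(2/5)

(-1/2,0): −√(2/5)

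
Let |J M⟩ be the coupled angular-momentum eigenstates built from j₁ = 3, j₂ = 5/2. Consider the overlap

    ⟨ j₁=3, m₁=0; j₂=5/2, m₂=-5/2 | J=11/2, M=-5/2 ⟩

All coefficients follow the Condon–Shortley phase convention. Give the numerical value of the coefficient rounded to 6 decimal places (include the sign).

triangle: 0!×6!×5!/12! = 86400/479001600
(j±m)!: 3!×3!×0!×5!×3!×8! = 1045094400
prefactor² = (2J+1)×Δ×N² = 24883200/11
  k=0: +1/(0!×0!×3!×0!×3!×5!) = 1/4320
Σ = 1/4320  ⇒  CG² = 24883200/11×(1/4320)² = 4/33
CG = +√(4/33) = +0.348155

+√(4/33) = +0.348155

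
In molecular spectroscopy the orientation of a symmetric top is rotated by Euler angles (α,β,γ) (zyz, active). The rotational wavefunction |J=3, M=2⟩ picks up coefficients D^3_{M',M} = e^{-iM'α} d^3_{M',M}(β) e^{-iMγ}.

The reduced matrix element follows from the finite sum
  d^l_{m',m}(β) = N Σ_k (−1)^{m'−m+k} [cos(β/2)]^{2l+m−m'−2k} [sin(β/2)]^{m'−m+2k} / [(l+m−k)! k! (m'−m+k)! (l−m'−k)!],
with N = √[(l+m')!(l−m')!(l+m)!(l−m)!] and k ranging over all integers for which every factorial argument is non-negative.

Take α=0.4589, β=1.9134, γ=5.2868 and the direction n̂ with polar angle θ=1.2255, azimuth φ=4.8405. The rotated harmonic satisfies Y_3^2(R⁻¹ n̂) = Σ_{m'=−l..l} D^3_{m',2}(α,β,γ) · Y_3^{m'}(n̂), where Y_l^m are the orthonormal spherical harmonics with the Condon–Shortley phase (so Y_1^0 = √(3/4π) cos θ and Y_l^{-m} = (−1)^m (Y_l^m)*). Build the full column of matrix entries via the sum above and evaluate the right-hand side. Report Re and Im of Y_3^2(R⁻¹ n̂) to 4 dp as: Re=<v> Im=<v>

Need the full column D^3_{m',2} for m'=−3..3 at α=0.4589, β=1.9134, γ=5.2868.
cos(β/2)=0.576220, sin(β/2)=0.817294
d^3_{-3,2}: single k=5 term ⇒ +0.514703;  D = -0.501397-0.116277i
d^3_{-2,2}: k∈[4..5] ⇒ +0.740732 -0.298038 = +0.442694;  D = -0.430933+0.101365i
d^3_{-1,2}: k∈[3..4] ⇒ +0.660589 -0.664479 = -0.003890;  D = +0.003001-0.002476i
d^3_{0,2}: k∈[2..3] ⇒ +0.403340 -0.811432 = -0.408091;  D = +0.167139-0.372294i
d^3_{1,2}: k∈[1..2] ⇒ +0.164180 -0.660589 = -0.496408;  D = -0.018326-0.496070i
d^3_{2,2}: k∈[0..1] ⇒ +0.036604 -0.368198 = -0.331593;  D = -0.157758-0.291662i
d^3_{3,2}: single k=0 term ⇒ -0.127173;  D = -0.103793-0.073485i
Y_3^{m'}(θ=1.2255,φ=4.8405) and Σ D·Y over m':
  (-0.5014-0.1163i)·(-0.1303-0.3223i)  (-0.4309+0.1014i)·(-0.2963+0.0776i)  (+0.0030-0.0025i)·(-0.0166-0.1288i)  (+0.1671-0.3723i)·(-0.3066+0.0000i)  (-0.0183-0.4961i)·(+0.0166-0.1288i)  (-0.1578-0.2917i)·(-0.2963-0.0776i)  (-0.1038-0.0735i)·(+0.1303-0.3223i)
Y_3^2(R⁻¹ n̂) = +0.018757+0.343704i

Re=0.0188 Im=0.3437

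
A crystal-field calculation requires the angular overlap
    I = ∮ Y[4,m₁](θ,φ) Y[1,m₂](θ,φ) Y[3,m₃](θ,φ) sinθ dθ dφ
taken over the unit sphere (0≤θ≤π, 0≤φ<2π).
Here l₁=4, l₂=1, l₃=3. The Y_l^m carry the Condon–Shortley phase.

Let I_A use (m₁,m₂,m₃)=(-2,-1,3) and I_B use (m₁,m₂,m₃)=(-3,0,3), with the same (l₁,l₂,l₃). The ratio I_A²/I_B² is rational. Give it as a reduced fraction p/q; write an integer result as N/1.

1/7

Same 4,1,3: normalisation and zero-m 3j drop out of the ratio.
A: Δ: 2! 6! 0! / 9! → 1/252; sum: t=0:+1/1440 = 1/1440; 3j²(4 1 3; -2 -1 3) = Δ·Π!·Σ² = 1/252  (sign +1)
B: Δ: 2! 6! 0! / 9! → 1/252; sum: t=1:−1/720 = -1/720; 3j²(4 1 3; -3 0 3) = Δ·Π!·Σ² = 1/36  (sign -1)
I_A²/I_B² = (1/252)/(1/36) = 1/7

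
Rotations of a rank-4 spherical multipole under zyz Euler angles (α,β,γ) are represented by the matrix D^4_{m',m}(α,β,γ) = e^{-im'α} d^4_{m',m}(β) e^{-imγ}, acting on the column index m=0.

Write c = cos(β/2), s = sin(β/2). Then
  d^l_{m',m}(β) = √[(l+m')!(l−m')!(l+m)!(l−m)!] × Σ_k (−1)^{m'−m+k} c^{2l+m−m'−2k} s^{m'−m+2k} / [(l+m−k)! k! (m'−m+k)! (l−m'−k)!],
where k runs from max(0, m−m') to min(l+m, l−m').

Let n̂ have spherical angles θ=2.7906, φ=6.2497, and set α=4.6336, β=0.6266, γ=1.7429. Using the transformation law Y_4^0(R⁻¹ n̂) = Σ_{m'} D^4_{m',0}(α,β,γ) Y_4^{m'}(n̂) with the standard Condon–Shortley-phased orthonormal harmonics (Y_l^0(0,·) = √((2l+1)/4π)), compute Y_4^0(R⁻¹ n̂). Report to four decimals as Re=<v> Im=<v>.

Need the full column D^4_{m',0} for m'=−4..4 at α=4.6336, β=0.6266, γ=1.7429.
cos(β/2)=0.951322, sin(β/2)=0.308200
d^4_{-4,0}: single k=4 term ⇒ +0.061828;  D = +0.058783-0.019165i
d^4_{-3,0}: k∈[3..4] ⇒ +0.269897 -0.028327 = +0.241569;  D = +0.056569+0.234852i
d^4_{-2,0}: k∈[2..4] ⇒ +0.667959 -0.186951 +0.007358 = +0.488366;  D = -0.482316+0.076638i
d^4_{-1,0}: k∈[1..4] ⇒ +0.971939 -0.612068 +0.064241 -0.001124 = +0.422988;  D = -0.033292-0.421675i
d^4_{0,0}: k∈[0..4] ⇒ +0.670840 -1.126545 +0.266036 -0.012410 +0.000081 = -0.201997;  D = -0.201997+0.000000i
d^4_{1,0}: k∈[0..3] ⇒ -0.971939 +0.612068 -0.064241 +0.001124 = -0.422988;  D = +0.033292-0.421675i
d^4_{2,0}: k∈[0..2] ⇒ +0.667959 -0.186951 +0.007358 = +0.488366;  D = -0.482316-0.076638i
d^4_{3,0}: k∈[0..1] ⇒ -0.269897 +0.028327 = -0.241569;  D = -0.056569+0.234852i
d^4_{4,0}: single k=0 term ⇒ +0.061828;  D = +0.058783+0.019165i
Y_4^{m'}(θ=2.7906,φ=6.2497) and Σ D·Y over m':
  (+0.0588-0.0192i)·(+0.0061+0.0008i)  (+0.0566+0.2349i)·(-0.0475-0.0048i)  (-0.4823+0.0766i)·(+0.2041+0.0137i)  (-0.0333-0.4217i)·(-0.4843-0.0162i)  (-0.2020+0.0000i)·(+0.3978+0.0000i)  (+0.0333-0.4217i)·(+0.4843-0.0162i)  (-0.4823-0.0766i)·(+0.2041-0.0137i)  (-0.0566+0.2349i)·(+0.0475-0.0048i)  (+0.0588+0.0192i)·(+0.0061-0.0008i)
Y_4^0(R⁻¹ n̂) = -0.263140-0.000000i

Re=-0.2631 Im=0.0000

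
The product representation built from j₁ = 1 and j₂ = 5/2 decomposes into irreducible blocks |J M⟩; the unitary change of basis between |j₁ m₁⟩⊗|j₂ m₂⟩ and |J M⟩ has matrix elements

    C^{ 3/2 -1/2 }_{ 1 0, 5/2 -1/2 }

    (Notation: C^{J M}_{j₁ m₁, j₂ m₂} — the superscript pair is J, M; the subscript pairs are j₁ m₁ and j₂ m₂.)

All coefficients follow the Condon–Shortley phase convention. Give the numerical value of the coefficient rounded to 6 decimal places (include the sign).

j₁+j₂−J=2  J+j₁−j₂=0  J−j₁+j₂=3  j₁+j₂+J+1=6
(j₁±m₁, j₂±m₂, J±M) = (1,1,2,3,1,2)
P² = 8/5
sum k=1..1:
  [1] −1/2 = -1/2
S = -1/2
C² = P²·S² = 2/5 ; C = -0.632456

−√(2/5) = -0.632456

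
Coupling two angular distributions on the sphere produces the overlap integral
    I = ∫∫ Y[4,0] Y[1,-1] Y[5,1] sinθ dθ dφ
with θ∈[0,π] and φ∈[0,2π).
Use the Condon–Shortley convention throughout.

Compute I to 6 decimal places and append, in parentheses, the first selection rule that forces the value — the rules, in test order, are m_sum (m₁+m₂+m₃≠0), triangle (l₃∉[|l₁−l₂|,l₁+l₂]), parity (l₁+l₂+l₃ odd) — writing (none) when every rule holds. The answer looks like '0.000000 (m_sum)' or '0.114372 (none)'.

-0.190188 (none)

Rules hold: Σm=0, L=10 even, 3≤5≤5.
N = 9·3·11 = 297
Δ = 0!·8!·2!/11! = 1/495
Racah Σ t=0..0: t=0:+1/576 = 1/576
⇒ 3j(4 1 5; 0 0 0)² = 5/99, sgn -1
Racah Σ t=0..0: t=0:+1/1152 = 1/1152
⇒ 3j(4 1 5; 0 -1 1)² = 1/33, sgn +1
4πI² = N·(3j₀)²·(3jₘ)² = 5/11
I = -1·√(0.454545/4π) = -0.19018827
No selection rule forces the value: the integral is nonzero (none).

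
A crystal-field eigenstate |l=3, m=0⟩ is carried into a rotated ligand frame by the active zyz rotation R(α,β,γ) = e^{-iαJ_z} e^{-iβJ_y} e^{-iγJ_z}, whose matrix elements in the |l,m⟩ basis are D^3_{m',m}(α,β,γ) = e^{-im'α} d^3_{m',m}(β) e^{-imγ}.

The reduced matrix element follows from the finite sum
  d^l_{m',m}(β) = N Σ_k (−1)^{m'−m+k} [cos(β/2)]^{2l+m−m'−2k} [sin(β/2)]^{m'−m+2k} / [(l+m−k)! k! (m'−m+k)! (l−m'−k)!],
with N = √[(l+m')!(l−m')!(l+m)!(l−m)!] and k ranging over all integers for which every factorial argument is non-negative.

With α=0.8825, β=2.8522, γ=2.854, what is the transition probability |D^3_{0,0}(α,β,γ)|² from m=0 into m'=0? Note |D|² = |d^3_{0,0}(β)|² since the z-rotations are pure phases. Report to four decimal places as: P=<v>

Split into d^3_{0,0}(β=2.8522) × two z-phases.
c=cos(2.852200/2)=0.144192, s=sin(2.852200/2)=0.989550; N=√[6·6·6·6]=36.000000
The bounds max(0,m−m')=0 and min(l+m,l−m')=3 give 4 terms
  k=0: (−1)^0·36.0000/(36)·0.1442^6·0.9895^0 = +0.000009
  k=1: (−1)^1·36.0000/(4)·0.1442^4·0.9895^2 = -0.003810
  k=2: (−1)^2·36.0000/(4)·0.1442^2·0.9895^4 = +0.179422
  k=3: (−1)^3·36.0000/(36)·0.1442^0·0.9895^6 = -0.938914
d^3_{0,0}(2.8522) = +0.000009 -0.003810 +0.179422 -0.938914 = -0.763293
|D^3_{0,0}|² = |d^3_{0,0}(β)|² = (-0.763293)² = 0.582616 (the z-rotation phases have unit modulus)

P=0.5826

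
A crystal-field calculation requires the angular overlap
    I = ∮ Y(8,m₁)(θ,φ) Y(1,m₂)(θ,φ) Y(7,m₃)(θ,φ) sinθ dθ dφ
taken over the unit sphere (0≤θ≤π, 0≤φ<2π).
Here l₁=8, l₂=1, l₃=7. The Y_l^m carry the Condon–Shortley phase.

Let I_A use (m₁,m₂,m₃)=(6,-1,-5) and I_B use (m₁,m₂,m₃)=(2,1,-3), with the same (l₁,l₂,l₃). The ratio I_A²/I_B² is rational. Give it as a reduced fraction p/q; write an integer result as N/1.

91/15

Shared (l₁,l₂,l₃)=(8,1,7): N and (l;000)² cancel in I_A²/I_B².
A: Δ = 2!·14!·0!/17! = 1/2040; Racah Σ t=0..0: t=0:+1/1916006400 = 1/1916006400; ⇒ 3j(8 1 7; 6 -1 -5)² = 91/2040, sgn +1
B: Δ = 2!·14!·0!/17! = 1/2040; Racah Σ t=2..2: t=2:+1/174182400 = 1/174182400; ⇒ 3j(8 1 7; 2 1 -3)² = 1/136, sgn +1
I_A²/I_B² = (91/2040)/(1/136) = 91/15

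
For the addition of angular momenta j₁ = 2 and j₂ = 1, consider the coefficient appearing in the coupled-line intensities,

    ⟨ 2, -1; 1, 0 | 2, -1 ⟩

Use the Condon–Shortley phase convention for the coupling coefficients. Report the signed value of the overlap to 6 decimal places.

−√(1/6) = -0.408248

triangle: 1!*3!*1!/6! = 6/720
(j±m)!: 1!*3!*1!*1!*1!*3! = 36
prefactor² = (2J+1)*Δ*N² = 3/2
  k=0: +1/(0!*1!*3!*1!*0!*0!) = 1/6
  k=1: −1/(1!*0!*2!*0!*1!*1!) = -1/2
Σ = -1/3  ⇒  CG² = 3/2*(-1/3)² = 1/6
CG = −√(1/6) = -0.408248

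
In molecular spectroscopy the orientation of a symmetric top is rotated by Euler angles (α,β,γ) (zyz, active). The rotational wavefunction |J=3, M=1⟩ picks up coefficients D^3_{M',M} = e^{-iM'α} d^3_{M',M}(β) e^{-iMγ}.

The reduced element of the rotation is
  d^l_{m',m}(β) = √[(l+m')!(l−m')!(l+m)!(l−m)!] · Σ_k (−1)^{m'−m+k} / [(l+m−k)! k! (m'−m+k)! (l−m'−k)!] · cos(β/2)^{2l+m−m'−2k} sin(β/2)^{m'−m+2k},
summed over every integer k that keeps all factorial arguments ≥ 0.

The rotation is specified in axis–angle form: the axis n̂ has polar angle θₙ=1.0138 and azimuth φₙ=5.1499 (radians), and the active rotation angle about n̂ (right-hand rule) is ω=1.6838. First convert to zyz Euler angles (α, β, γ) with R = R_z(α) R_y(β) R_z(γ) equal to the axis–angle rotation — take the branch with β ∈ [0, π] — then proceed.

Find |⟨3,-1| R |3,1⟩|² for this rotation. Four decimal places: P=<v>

P=0.0248

Axis–angle → zyz. n̂ = (sinθₙcosφₙ, sinθₙsinφₙ, cosθₙ) = (+0.359645, -0.768893, +0.528639), ω = 1.6838.
R = I cosω + sinω [n̂]ₓ + (1−cosω) n̂n̂ᵀ gives
  R = [+0.031166, -0.832978, -0.552428; +0.217557, +0.545099, -0.809652; +0.975550, -0.094951, +0.198209]
β = atan2(√(R₁₃²+R₂₃²), R₃₃) = 1.371266; α = atan2(R₂₃, R₁₃) mod 2π = 4.113639; γ = atan2(R₃₂, −R₃₁) mod 2π = 3.238617
First d^3_{-1,1}(β=1.3713), then the phase factors e^{-i(-1)α} and e^{-i(1)γ}:
With c≡cos(β/2)=0.774018 and s≡sin(β/2)=0.633163, N=[2·24·24·2]^{1/2}=48.000000
The bounds max(0,m−m')=2 and min(l+m,l−m')=4 give 3 terms
  k=2: (−1)^0·48.0000/(8)·0.7740^4·0.6332^2 = +0.863351
  k=3: (−1)^1·48.0000/(6)·0.7740^2·0.6332^4 = -0.770292
  k=4: (−1)^2·48.0000/(48)·0.7740^0·0.6332^6 = +0.064431
d^3_{-1,1}(1.3713) = +0.863351 -0.770292 +0.064431 = +0.157490
|D^3_{-1,1}|² = |d^3_{-1,1}(β)|² = (+0.157490)² = 0.024803 (the z-rotation phases have unit modulus)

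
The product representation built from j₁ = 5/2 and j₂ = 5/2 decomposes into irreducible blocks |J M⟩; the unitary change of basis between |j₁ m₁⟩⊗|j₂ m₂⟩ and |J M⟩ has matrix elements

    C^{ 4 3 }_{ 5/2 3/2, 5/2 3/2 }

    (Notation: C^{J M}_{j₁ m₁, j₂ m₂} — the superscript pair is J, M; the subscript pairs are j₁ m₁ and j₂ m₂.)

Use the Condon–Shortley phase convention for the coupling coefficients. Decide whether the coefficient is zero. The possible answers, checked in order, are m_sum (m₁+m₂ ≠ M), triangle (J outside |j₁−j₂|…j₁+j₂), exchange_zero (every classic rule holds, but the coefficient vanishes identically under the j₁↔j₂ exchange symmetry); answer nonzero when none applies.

m-sum: m₁+m₂ = 3/2+3/2 = 3, M = 3  ✓
triangle: |j₁−j₂| = 0 ≤ J = 4 ≤ j₁+j₂ = 5  ✓
exchange: j₁=j₂ and m₁=m₂, and (−1)^(j₁+j₂−J) = (−1)^1 = −1 forces ⟨j₁m₁;j₂m₂|JM⟩ = −⟨j₂m₂;j₁m₁|JM⟩ = −⟨j₁m₁;j₂m₂|JM⟩ ⇒ the coefficient vanishes identically
Racah sum check: Σ_k collapses to 0 ⇒ CG = 0

exchange_zero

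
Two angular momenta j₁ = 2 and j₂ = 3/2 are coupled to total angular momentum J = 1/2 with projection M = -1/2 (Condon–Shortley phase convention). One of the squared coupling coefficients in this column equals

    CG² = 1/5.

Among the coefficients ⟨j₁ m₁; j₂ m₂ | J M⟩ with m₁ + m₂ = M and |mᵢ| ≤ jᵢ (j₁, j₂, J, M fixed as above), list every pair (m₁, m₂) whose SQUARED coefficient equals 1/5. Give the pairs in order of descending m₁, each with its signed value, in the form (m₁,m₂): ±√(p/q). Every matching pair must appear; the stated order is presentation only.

(0,-1/2): −√(1/5)

Admissible pairs with m₁+m₂ = M = -1/2: (-2,3/2), (-1,1/2), (0,-1/2), (1,-3/2)
  (m₁,m₂)=(1,-3/2): CG² = 1/10, CG = +√(1/10)
  (m₁,m₂)=(0,-1/2): CG² = 1/5, CG = −√(1/5)   ← matches the target
  (m₁,m₂)=(-1,1/2): CG² = 3/10, CG = +√(3/10)
  (m₁,m₂)=(-2,3/2): CG² = 2/5, CG = −√(2/5)
Pairs with CG² = 1/5: (0,-1/2): −√(1/5)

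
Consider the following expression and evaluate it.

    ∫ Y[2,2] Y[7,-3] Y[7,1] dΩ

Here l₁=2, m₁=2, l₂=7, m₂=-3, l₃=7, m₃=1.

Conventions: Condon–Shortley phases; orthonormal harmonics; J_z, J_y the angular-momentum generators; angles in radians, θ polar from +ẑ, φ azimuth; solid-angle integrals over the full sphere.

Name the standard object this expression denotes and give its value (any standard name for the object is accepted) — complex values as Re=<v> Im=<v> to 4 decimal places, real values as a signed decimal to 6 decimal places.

This is a Gaunt coefficient — the integral of a triple product of spherical harmonics over the sphere.
Rules hold: Σm=0, L=16 even, 5≤7≤9.
N = 5·15·15 = 1125
Δ = 2!·2!·12!/17! = 1/185640
Racah Σ t=0..2: t=0:+1/2419200 t=1:−1/518400 t=2:+1/2419200 = -1/907200
⇒ 3j(2 7 7; 0 0 0)² = 56/3315, sgn +1
Racah Σ t=0..0: t=0:+1/3870720 = 1/3870720
⇒ 3j(2 7 7; 2 -3 1)² = 135/6188, sgn +1
4πI² = N·(3j₀)²·(3jₘ)² = 20250/48841
I = +1·√(0.414611/4π) = 0.18164160

Gaunt coefficient, +0.181642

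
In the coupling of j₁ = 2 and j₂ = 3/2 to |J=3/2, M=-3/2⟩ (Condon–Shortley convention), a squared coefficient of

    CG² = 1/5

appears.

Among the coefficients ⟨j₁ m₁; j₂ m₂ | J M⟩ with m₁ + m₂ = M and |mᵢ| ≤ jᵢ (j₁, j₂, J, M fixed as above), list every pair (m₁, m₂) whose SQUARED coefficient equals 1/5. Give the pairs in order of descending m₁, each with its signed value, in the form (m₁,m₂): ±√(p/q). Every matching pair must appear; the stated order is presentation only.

(0,-3/2): +√(1/5)

Admissible pairs with m₁+m₂ = M = -3/2: (-2,1/2), (-1,-1/2), (0,-3/2)
  (m₁,m₂)=(0,-3/2): CG² = 1/5, CG = +√(1/5)   ← matches the target
  (m₁,m₂)=(-1,-1/2): CG² = 2/5, CG = −√(2/5)
  (m₁,m₂)=(-2,1/2): CG² = 2/5, CG = +√(2/5)
Pairs with CG² = 1/5: (0,-3/2): +√(1/5)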